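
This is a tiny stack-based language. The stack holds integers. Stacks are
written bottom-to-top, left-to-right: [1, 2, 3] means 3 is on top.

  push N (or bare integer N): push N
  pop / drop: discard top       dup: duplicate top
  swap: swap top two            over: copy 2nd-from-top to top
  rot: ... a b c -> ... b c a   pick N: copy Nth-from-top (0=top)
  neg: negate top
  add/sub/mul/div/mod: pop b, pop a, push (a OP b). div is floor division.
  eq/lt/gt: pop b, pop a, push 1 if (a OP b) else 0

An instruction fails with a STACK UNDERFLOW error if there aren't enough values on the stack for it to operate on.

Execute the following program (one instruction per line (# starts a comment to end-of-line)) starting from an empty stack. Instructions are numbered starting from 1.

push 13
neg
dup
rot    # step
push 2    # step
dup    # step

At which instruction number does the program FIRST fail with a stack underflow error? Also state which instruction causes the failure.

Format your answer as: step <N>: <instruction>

Answer: step 4: rot

Derivation:
Step 1 ('push 13'): stack = [13], depth = 1
Step 2 ('neg'): stack = [-13], depth = 1
Step 3 ('dup'): stack = [-13, -13], depth = 2
Step 4 ('rot'): needs 3 value(s) but depth is 2 — STACK UNDERFLOW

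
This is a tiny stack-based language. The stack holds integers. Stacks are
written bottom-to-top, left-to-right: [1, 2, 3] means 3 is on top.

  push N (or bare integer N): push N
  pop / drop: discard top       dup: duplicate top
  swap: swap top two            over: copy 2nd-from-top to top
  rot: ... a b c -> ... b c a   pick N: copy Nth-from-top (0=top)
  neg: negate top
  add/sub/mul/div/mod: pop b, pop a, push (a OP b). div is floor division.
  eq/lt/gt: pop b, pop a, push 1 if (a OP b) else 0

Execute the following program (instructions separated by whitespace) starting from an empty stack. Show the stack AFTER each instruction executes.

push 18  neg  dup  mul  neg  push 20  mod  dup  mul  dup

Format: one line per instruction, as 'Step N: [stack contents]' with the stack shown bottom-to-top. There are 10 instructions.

Step 1: [18]
Step 2: [-18]
Step 3: [-18, -18]
Step 4: [324]
Step 5: [-324]
Step 6: [-324, 20]
Step 7: [16]
Step 8: [16, 16]
Step 9: [256]
Step 10: [256, 256]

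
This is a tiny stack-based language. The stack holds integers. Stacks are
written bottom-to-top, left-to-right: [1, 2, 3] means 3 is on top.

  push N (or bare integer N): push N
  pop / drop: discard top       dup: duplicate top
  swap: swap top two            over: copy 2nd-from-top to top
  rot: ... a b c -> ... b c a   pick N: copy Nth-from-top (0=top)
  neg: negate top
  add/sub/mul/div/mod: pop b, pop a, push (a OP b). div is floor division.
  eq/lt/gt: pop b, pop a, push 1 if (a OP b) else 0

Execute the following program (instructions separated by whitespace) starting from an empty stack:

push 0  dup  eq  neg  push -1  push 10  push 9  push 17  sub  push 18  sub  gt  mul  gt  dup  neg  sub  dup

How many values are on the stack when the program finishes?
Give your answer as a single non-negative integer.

After 'push 0': stack = [0] (depth 1)
After 'dup': stack = [0, 0] (depth 2)
After 'eq': stack = [1] (depth 1)
After 'neg': stack = [-1] (depth 1)
After 'push -1': stack = [-1, -1] (depth 2)
After 'push 10': stack = [-1, -1, 10] (depth 3)
After 'push 9': stack = [-1, -1, 10, 9] (depth 4)
After 'push 17': stack = [-1, -1, 10, 9, 17] (depth 5)
After 'sub': stack = [-1, -1, 10, -8] (depth 4)
After 'push 18': stack = [-1, -1, 10, -8, 18] (depth 5)
After 'sub': stack = [-1, -1, 10, -26] (depth 4)
After 'gt': stack = [-1, -1, 1] (depth 3)
After 'mul': stack = [-1, -1] (depth 2)
After 'gt': stack = [0] (depth 1)
After 'dup': stack = [0, 0] (depth 2)
After 'neg': stack = [0, 0] (depth 2)
After 'sub': stack = [0] (depth 1)
After 'dup': stack = [0, 0] (depth 2)

Answer: 2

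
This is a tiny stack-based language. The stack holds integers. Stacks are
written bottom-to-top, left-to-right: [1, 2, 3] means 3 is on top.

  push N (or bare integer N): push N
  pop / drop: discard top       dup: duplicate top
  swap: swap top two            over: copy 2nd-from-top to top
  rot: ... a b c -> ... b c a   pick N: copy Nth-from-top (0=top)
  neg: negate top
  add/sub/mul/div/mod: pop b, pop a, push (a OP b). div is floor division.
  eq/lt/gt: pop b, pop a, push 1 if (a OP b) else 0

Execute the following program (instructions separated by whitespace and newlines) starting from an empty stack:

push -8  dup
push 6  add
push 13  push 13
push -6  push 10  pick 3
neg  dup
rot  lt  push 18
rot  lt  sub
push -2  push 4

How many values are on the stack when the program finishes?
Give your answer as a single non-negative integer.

After 'push -8': stack = [-8] (depth 1)
After 'dup': stack = [-8, -8] (depth 2)
After 'push 6': stack = [-8, -8, 6] (depth 3)
After 'add': stack = [-8, -2] (depth 2)
After 'push 13': stack = [-8, -2, 13] (depth 3)
After 'push 13': stack = [-8, -2, 13, 13] (depth 4)
After 'push -6': stack = [-8, -2, 13, 13, -6] (depth 5)
After 'push 10': stack = [-8, -2, 13, 13, -6, 10] (depth 6)
After 'pick 3': stack = [-8, -2, 13, 13, -6, 10, 13] (depth 7)
After 'neg': stack = [-8, -2, 13, 13, -6, 10, -13] (depth 7)
After 'dup': stack = [-8, -2, 13, 13, -6, 10, -13, -13] (depth 8)
After 'rot': stack = [-8, -2, 13, 13, -6, -13, -13, 10] (depth 8)
After 'lt': stack = [-8, -2, 13, 13, -6, -13, 1] (depth 7)
After 'push 18': stack = [-8, -2, 13, 13, -6, -13, 1, 18] (depth 8)
After 'rot': stack = [-8, -2, 13, 13, -6, 1, 18, -13] (depth 8)
After 'lt': stack = [-8, -2, 13, 13, -6, 1, 0] (depth 7)
After 'sub': stack = [-8, -2, 13, 13, -6, 1] (depth 6)
After 'push -2': stack = [-8, -2, 13, 13, -6, 1, -2] (depth 7)
After 'push 4': stack = [-8, -2, 13, 13, -6, 1, -2, 4] (depth 8)

Answer: 8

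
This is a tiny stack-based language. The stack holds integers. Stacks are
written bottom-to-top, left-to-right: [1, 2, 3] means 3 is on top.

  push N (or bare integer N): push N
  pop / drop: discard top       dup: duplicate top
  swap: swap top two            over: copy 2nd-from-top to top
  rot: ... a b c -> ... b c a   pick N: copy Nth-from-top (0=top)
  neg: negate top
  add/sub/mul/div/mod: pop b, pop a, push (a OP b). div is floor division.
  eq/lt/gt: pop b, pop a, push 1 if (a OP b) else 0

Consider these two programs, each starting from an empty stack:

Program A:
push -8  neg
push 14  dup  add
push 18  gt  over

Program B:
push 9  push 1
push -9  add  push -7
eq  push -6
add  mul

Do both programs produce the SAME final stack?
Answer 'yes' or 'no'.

Answer: no

Derivation:
Program A trace:
  After 'push -8': [-8]
  After 'neg': [8]
  After 'push 14': [8, 14]
  After 'dup': [8, 14, 14]
  After 'add': [8, 28]
  After 'push 18': [8, 28, 18]
  After 'gt': [8, 1]
  After 'over': [8, 1, 8]
Program A final stack: [8, 1, 8]

Program B trace:
  After 'push 9': [9]
  After 'push 1': [9, 1]
  After 'push -9': [9, 1, -9]
  After 'add': [9, -8]
  After 'push -7': [9, -8, -7]
  After 'eq': [9, 0]
  After 'push -6': [9, 0, -6]
  After 'add': [9, -6]
  After 'mul': [-54]
Program B final stack: [-54]
Same: no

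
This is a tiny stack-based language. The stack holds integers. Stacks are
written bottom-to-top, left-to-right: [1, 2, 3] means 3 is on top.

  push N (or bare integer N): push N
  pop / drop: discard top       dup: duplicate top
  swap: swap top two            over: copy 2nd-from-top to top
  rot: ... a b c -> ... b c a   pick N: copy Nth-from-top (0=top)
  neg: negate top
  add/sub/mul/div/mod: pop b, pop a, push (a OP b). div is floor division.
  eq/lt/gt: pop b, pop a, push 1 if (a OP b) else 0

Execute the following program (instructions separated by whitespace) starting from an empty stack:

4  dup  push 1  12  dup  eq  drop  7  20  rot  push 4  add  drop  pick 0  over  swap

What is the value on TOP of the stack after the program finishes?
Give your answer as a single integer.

After 'push 4': [4]
After 'dup': [4, 4]
After 'push 1': [4, 4, 1]
After 'push 12': [4, 4, 1, 12]
After 'dup': [4, 4, 1, 12, 12]
After 'eq': [4, 4, 1, 1]
After 'drop': [4, 4, 1]
After 'push 7': [4, 4, 1, 7]
After 'push 20': [4, 4, 1, 7, 20]
After 'rot': [4, 4, 7, 20, 1]
After 'push 4': [4, 4, 7, 20, 1, 4]
After 'add': [4, 4, 7, 20, 5]
After 'drop': [4, 4, 7, 20]
After 'pick 0': [4, 4, 7, 20, 20]
After 'over': [4, 4, 7, 20, 20, 20]
After 'swap': [4, 4, 7, 20, 20, 20]

Answer: 20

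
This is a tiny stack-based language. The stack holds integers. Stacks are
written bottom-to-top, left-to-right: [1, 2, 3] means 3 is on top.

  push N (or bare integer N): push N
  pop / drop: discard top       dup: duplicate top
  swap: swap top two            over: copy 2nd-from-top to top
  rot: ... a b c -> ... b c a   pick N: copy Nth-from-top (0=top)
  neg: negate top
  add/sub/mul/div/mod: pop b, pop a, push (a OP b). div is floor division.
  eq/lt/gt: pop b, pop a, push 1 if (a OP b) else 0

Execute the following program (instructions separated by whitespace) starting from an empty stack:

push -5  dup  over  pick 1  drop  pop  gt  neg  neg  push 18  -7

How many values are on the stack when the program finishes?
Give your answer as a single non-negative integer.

After 'push -5': stack = [-5] (depth 1)
After 'dup': stack = [-5, -5] (depth 2)
After 'over': stack = [-5, -5, -5] (depth 3)
After 'pick 1': stack = [-5, -5, -5, -5] (depth 4)
After 'drop': stack = [-5, -5, -5] (depth 3)
After 'pop': stack = [-5, -5] (depth 2)
After 'gt': stack = [0] (depth 1)
After 'neg': stack = [0] (depth 1)
After 'neg': stack = [0] (depth 1)
After 'push 18': stack = [0, 18] (depth 2)
After 'push -7': stack = [0, 18, -7] (depth 3)

Answer: 3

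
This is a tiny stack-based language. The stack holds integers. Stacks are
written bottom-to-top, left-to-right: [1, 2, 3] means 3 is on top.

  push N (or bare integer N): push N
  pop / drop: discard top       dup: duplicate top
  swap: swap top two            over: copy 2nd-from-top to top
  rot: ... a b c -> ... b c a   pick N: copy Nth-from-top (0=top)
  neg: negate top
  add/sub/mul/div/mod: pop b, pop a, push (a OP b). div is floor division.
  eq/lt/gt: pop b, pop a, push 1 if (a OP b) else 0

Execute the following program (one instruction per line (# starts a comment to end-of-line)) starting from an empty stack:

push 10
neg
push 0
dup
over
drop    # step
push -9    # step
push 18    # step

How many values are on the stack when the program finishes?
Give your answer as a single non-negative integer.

After 'push 10': stack = [10] (depth 1)
After 'neg': stack = [-10] (depth 1)
After 'push 0': stack = [-10, 0] (depth 2)
After 'dup': stack = [-10, 0, 0] (depth 3)
After 'over': stack = [-10, 0, 0, 0] (depth 4)
After 'drop': stack = [-10, 0, 0] (depth 3)
After 'push -9': stack = [-10, 0, 0, -9] (depth 4)
After 'push 18': stack = [-10, 0, 0, -9, 18] (depth 5)

Answer: 5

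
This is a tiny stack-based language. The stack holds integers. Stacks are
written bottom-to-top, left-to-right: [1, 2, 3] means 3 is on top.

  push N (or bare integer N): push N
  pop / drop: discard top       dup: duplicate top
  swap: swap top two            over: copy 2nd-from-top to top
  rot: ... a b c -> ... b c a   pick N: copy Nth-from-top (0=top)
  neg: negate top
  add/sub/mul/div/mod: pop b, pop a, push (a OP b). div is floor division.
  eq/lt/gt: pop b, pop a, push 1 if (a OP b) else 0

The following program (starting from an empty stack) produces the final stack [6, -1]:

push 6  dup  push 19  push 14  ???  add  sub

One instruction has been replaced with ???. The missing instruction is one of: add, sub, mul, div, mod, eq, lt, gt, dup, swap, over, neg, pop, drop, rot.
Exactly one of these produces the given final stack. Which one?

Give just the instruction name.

Answer: rot

Derivation:
Stack before ???: [6, 6, 19, 14]
Stack after ???:  [6, 19, 14, 6]
The instruction that transforms [6, 6, 19, 14] -> [6, 19, 14, 6] is: rot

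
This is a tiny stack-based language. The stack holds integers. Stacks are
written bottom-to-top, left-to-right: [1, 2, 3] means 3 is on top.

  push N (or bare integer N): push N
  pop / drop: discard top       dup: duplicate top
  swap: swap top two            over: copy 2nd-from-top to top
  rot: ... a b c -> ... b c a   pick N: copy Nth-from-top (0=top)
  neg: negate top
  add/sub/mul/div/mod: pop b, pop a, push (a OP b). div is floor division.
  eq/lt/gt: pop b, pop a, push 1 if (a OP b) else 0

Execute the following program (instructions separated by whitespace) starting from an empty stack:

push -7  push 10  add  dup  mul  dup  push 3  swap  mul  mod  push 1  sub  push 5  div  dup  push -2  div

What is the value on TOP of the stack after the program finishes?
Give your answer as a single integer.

Answer: -1

Derivation:
After 'push -7': [-7]
After 'push 10': [-7, 10]
After 'add': [3]
After 'dup': [3, 3]
After 'mul': [9]
After 'dup': [9, 9]
After 'push 3': [9, 9, 3]
After 'swap': [9, 3, 9]
After 'mul': [9, 27]
After 'mod': [9]
After 'push 1': [9, 1]
After 'sub': [8]
After 'push 5': [8, 5]
After 'div': [1]
After 'dup': [1, 1]
After 'push -2': [1, 1, -2]
After 'div': [1, -1]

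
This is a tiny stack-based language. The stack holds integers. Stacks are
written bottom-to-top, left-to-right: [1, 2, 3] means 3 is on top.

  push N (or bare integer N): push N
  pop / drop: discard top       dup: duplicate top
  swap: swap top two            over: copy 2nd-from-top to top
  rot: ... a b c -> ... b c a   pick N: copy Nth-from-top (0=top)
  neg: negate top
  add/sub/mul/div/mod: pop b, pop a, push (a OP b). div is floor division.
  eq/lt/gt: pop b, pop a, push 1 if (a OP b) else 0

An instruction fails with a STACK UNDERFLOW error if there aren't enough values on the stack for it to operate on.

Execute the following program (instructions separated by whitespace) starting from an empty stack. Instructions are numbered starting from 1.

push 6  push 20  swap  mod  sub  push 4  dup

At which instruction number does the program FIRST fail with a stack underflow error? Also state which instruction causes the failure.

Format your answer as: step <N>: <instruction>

Answer: step 5: sub

Derivation:
Step 1 ('push 6'): stack = [6], depth = 1
Step 2 ('push 20'): stack = [6, 20], depth = 2
Step 3 ('swap'): stack = [20, 6], depth = 2
Step 4 ('mod'): stack = [2], depth = 1
Step 5 ('sub'): needs 2 value(s) but depth is 1 — STACK UNDERFLOW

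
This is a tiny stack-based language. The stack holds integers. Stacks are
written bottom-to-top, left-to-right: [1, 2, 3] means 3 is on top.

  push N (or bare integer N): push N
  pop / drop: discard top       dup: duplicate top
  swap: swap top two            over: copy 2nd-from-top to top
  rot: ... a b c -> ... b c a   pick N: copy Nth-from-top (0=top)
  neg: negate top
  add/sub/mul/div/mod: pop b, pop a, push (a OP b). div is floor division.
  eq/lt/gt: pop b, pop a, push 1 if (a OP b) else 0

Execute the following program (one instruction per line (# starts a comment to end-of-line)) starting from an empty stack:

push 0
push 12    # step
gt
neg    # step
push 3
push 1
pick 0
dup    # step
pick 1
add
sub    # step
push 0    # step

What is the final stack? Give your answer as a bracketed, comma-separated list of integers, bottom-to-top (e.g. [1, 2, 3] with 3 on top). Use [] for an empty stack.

Answer: [0, 3, 1, -1, 0]

Derivation:
After 'push 0': [0]
After 'push 12': [0, 12]
After 'gt': [0]
After 'neg': [0]
After 'push 3': [0, 3]
After 'push 1': [0, 3, 1]
After 'pick 0': [0, 3, 1, 1]
After 'dup': [0, 3, 1, 1, 1]
After 'pick 1': [0, 3, 1, 1, 1, 1]
After 'add': [0, 3, 1, 1, 2]
After 'sub': [0, 3, 1, -1]
After 'push 0': [0, 3, 1, -1, 0]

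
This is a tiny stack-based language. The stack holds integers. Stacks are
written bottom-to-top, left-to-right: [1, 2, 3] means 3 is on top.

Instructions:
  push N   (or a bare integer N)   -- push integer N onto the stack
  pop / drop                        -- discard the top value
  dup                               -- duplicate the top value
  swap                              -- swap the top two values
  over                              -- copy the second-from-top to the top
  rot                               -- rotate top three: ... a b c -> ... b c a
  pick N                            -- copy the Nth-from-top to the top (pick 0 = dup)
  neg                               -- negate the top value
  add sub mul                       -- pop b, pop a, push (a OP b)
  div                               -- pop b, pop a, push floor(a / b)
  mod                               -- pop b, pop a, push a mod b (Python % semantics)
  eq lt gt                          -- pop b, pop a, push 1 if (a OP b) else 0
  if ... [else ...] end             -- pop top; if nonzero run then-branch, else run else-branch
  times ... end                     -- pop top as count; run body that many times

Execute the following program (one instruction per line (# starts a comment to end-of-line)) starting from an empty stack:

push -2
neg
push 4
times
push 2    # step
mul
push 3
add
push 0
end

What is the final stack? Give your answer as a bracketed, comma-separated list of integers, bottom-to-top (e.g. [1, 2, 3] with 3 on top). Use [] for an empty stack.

After 'push -2': [-2]
After 'neg': [2]
After 'push 4': [2, 4]
After 'times': [2]
After 'push 2': [2, 2]
After 'mul': [4]
After 'push 3': [4, 3]
After 'add': [7]
After 'push 0': [7, 0]
After 'push 2': [7, 0, 2]
After 'mul': [7, 0]
After 'push 3': [7, 0, 3]
After 'add': [7, 3]
After 'push 0': [7, 3, 0]
After 'push 2': [7, 3, 0, 2]
After 'mul': [7, 3, 0]
After 'push 3': [7, 3, 0, 3]
After 'add': [7, 3, 3]
After 'push 0': [7, 3, 3, 0]
After 'push 2': [7, 3, 3, 0, 2]
After 'mul': [7, 3, 3, 0]
After 'push 3': [7, 3, 3, 0, 3]
After 'add': [7, 3, 3, 3]
After 'push 0': [7, 3, 3, 3, 0]

Answer: [7, 3, 3, 3, 0]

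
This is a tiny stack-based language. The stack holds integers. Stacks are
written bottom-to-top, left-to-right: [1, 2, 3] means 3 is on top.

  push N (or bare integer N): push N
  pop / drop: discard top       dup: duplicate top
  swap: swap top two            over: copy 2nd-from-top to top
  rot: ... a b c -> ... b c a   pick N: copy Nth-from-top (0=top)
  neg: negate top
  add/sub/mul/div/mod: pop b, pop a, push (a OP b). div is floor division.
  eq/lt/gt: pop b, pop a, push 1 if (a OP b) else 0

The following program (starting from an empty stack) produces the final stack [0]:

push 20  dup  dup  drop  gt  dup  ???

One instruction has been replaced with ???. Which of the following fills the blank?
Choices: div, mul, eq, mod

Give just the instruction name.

Answer: mul

Derivation:
Stack before ???: [0, 0]
Stack after ???:  [0]
Checking each choice:
  div: division by zero
  mul: MATCH
  eq: produces [1]
  mod: modulo by zero


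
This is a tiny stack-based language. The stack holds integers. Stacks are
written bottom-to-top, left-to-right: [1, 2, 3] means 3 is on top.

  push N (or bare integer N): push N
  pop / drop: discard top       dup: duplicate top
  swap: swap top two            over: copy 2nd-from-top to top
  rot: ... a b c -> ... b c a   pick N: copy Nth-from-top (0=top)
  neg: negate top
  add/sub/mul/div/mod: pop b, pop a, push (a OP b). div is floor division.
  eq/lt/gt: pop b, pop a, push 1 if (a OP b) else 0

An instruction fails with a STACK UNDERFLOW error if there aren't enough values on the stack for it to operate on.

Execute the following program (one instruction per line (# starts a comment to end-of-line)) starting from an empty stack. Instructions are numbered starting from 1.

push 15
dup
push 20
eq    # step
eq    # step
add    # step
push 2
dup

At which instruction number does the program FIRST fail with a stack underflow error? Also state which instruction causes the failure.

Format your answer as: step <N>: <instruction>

Step 1 ('push 15'): stack = [15], depth = 1
Step 2 ('dup'): stack = [15, 15], depth = 2
Step 3 ('push 20'): stack = [15, 15, 20], depth = 3
Step 4 ('eq'): stack = [15, 0], depth = 2
Step 5 ('eq'): stack = [0], depth = 1
Step 6 ('add'): needs 2 value(s) but depth is 1 — STACK UNDERFLOW

Answer: step 6: add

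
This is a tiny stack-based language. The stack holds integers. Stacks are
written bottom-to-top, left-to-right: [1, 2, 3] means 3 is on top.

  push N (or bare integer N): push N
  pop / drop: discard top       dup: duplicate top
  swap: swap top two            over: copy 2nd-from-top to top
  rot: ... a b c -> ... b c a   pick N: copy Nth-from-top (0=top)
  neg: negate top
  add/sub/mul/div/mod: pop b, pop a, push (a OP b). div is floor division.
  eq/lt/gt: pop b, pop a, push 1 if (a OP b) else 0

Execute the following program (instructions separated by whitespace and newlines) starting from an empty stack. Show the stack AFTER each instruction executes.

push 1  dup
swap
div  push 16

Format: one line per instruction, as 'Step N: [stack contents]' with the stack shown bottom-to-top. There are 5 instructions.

Step 1: [1]
Step 2: [1, 1]
Step 3: [1, 1]
Step 4: [1]
Step 5: [1, 16]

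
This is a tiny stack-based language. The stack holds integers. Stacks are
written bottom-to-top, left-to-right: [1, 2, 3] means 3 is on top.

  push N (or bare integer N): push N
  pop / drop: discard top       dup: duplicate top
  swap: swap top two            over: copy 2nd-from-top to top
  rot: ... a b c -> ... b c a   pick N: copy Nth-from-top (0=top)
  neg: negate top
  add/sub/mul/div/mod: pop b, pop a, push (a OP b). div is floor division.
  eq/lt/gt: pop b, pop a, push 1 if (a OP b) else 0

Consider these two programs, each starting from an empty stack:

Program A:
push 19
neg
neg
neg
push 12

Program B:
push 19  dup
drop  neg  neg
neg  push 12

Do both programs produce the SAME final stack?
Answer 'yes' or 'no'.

Answer: yes

Derivation:
Program A trace:
  After 'push 19': [19]
  After 'neg': [-19]
  After 'neg': [19]
  After 'neg': [-19]
  After 'push 12': [-19, 12]
Program A final stack: [-19, 12]

Program B trace:
  After 'push 19': [19]
  After 'dup': [19, 19]
  After 'drop': [19]
  After 'neg': [-19]
  After 'neg': [19]
  After 'neg': [-19]
  After 'push 12': [-19, 12]
Program B final stack: [-19, 12]
Same: yes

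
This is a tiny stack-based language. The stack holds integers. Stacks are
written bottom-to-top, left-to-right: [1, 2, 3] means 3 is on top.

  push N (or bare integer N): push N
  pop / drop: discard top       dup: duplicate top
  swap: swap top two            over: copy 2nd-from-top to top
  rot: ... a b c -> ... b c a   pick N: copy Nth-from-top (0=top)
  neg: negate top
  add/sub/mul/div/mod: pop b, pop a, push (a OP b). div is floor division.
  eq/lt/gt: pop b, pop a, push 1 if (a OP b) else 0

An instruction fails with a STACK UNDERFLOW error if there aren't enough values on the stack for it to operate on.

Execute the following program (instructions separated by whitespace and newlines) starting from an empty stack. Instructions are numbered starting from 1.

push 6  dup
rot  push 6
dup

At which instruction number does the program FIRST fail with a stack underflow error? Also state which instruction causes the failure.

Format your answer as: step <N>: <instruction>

Step 1 ('push 6'): stack = [6], depth = 1
Step 2 ('dup'): stack = [6, 6], depth = 2
Step 3 ('rot'): needs 3 value(s) but depth is 2 — STACK UNDERFLOW

Answer: step 3: rot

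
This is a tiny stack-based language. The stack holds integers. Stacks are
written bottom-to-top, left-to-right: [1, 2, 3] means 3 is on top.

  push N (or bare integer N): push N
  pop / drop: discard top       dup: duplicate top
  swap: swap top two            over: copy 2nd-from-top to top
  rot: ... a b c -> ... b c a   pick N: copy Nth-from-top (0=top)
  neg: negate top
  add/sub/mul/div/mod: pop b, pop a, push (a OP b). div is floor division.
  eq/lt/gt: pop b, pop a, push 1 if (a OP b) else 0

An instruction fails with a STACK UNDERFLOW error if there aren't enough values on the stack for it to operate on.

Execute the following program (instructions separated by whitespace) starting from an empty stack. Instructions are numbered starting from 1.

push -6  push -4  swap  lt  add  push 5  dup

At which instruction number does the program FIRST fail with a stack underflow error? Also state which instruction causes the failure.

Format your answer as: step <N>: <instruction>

Step 1 ('push -6'): stack = [-6], depth = 1
Step 2 ('push -4'): stack = [-6, -4], depth = 2
Step 3 ('swap'): stack = [-4, -6], depth = 2
Step 4 ('lt'): stack = [0], depth = 1
Step 5 ('add'): needs 2 value(s) but depth is 1 — STACK UNDERFLOW

Answer: step 5: add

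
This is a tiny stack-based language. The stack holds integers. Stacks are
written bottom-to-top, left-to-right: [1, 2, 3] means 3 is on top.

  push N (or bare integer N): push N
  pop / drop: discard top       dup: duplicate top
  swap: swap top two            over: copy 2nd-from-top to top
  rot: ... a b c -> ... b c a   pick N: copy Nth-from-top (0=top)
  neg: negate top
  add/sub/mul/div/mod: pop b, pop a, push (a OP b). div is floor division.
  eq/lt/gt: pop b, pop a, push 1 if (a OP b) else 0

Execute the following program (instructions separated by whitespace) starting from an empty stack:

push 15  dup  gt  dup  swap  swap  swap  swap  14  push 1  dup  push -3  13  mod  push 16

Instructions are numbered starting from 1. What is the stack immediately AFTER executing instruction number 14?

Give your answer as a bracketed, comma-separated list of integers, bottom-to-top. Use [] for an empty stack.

Answer: [0, 0, 14, 1, 1, 10]

Derivation:
Step 1 ('push 15'): [15]
Step 2 ('dup'): [15, 15]
Step 3 ('gt'): [0]
Step 4 ('dup'): [0, 0]
Step 5 ('swap'): [0, 0]
Step 6 ('swap'): [0, 0]
Step 7 ('swap'): [0, 0]
Step 8 ('swap'): [0, 0]
Step 9 ('14'): [0, 0, 14]
Step 10 ('push 1'): [0, 0, 14, 1]
Step 11 ('dup'): [0, 0, 14, 1, 1]
Step 12 ('push -3'): [0, 0, 14, 1, 1, -3]
Step 13 ('13'): [0, 0, 14, 1, 1, -3, 13]
Step 14 ('mod'): [0, 0, 14, 1, 1, 10]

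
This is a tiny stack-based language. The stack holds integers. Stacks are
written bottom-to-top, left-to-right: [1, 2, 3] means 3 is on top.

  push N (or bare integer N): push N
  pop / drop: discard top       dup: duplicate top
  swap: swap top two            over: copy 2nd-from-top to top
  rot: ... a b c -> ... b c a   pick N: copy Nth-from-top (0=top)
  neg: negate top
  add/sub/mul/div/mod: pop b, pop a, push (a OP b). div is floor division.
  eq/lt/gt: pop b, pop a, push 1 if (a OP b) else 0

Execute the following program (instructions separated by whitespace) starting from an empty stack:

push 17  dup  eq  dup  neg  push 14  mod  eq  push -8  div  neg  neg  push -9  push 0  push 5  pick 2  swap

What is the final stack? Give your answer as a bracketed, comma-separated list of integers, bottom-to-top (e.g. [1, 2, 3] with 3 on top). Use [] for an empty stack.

Answer: [0, -9, 0, -9, 5]

Derivation:
After 'push 17': [17]
After 'dup': [17, 17]
After 'eq': [1]
After 'dup': [1, 1]
After 'neg': [1, -1]
After 'push 14': [1, -1, 14]
After 'mod': [1, 13]
After 'eq': [0]
After 'push -8': [0, -8]
After 'div': [0]
After 'neg': [0]
After 'neg': [0]
After 'push -9': [0, -9]
After 'push 0': [0, -9, 0]
After 'push 5': [0, -9, 0, 5]
After 'pick 2': [0, -9, 0, 5, -9]
After 'swap': [0, -9, 0, -9, 5]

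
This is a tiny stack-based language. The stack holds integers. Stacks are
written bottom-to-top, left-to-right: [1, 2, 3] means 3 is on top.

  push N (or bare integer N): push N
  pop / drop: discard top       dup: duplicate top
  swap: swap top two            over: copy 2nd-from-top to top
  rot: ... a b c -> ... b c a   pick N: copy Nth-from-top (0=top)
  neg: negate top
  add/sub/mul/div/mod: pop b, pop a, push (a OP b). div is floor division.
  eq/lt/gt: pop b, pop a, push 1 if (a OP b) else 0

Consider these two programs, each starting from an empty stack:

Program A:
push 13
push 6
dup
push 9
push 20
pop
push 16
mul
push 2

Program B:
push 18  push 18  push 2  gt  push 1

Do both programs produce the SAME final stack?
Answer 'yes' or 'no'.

Answer: no

Derivation:
Program A trace:
  After 'push 13': [13]
  After 'push 6': [13, 6]
  After 'dup': [13, 6, 6]
  After 'push 9': [13, 6, 6, 9]
  After 'push 20': [13, 6, 6, 9, 20]
  After 'pop': [13, 6, 6, 9]
  After 'push 16': [13, 6, 6, 9, 16]
  After 'mul': [13, 6, 6, 144]
  After 'push 2': [13, 6, 6, 144, 2]
Program A final stack: [13, 6, 6, 144, 2]

Program B trace:
  After 'push 18': [18]
  After 'push 18': [18, 18]
  After 'push 2': [18, 18, 2]
  After 'gt': [18, 1]
  After 'push 1': [18, 1, 1]
Program B final stack: [18, 1, 1]
Same: no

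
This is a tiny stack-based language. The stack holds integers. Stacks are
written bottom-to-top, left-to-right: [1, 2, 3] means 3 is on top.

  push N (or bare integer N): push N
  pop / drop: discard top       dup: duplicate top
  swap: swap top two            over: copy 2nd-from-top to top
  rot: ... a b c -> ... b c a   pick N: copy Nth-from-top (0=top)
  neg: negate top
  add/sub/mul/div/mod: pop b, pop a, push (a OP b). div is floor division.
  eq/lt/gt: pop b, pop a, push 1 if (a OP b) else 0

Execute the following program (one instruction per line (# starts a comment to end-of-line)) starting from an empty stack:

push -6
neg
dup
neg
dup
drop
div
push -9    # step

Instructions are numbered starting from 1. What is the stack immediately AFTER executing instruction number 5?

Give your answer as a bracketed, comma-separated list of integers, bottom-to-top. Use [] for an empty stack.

Answer: [6, -6, -6]

Derivation:
Step 1 ('push -6'): [-6]
Step 2 ('neg'): [6]
Step 3 ('dup'): [6, 6]
Step 4 ('neg'): [6, -6]
Step 5 ('dup'): [6, -6, -6]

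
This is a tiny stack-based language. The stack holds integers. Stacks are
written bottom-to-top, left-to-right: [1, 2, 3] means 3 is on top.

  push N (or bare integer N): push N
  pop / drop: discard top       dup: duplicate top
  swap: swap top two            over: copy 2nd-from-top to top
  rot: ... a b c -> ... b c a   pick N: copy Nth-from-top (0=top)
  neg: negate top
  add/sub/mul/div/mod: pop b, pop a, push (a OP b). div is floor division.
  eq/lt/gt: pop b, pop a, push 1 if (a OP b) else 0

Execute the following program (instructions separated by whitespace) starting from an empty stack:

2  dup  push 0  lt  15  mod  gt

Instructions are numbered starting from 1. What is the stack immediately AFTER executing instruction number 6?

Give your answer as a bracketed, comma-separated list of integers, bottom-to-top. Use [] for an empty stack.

Answer: [2, 0]

Derivation:
Step 1 ('2'): [2]
Step 2 ('dup'): [2, 2]
Step 3 ('push 0'): [2, 2, 0]
Step 4 ('lt'): [2, 0]
Step 5 ('15'): [2, 0, 15]
Step 6 ('mod'): [2, 0]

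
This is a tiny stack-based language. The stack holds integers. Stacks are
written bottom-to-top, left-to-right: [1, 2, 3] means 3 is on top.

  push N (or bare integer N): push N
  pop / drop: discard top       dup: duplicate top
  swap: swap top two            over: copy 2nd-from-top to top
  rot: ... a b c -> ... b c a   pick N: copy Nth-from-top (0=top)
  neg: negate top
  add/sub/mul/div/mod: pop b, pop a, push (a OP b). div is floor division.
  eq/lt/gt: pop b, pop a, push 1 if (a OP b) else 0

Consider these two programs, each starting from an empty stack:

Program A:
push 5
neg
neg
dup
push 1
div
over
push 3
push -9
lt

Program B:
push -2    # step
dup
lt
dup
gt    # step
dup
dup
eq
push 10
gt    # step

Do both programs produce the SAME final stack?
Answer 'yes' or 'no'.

Program A trace:
  After 'push 5': [5]
  After 'neg': [-5]
  After 'neg': [5]
  After 'dup': [5, 5]
  After 'push 1': [5, 5, 1]
  After 'div': [5, 5]
  After 'over': [5, 5, 5]
  After 'push 3': [5, 5, 5, 3]
  After 'push -9': [5, 5, 5, 3, -9]
  After 'lt': [5, 5, 5, 0]
Program A final stack: [5, 5, 5, 0]

Program B trace:
  After 'push -2': [-2]
  After 'dup': [-2, -2]
  After 'lt': [0]
  After 'dup': [0, 0]
  After 'gt': [0]
  After 'dup': [0, 0]
  After 'dup': [0, 0, 0]
  After 'eq': [0, 1]
  After 'push 10': [0, 1, 10]
  After 'gt': [0, 0]
Program B final stack: [0, 0]
Same: no

Answer: no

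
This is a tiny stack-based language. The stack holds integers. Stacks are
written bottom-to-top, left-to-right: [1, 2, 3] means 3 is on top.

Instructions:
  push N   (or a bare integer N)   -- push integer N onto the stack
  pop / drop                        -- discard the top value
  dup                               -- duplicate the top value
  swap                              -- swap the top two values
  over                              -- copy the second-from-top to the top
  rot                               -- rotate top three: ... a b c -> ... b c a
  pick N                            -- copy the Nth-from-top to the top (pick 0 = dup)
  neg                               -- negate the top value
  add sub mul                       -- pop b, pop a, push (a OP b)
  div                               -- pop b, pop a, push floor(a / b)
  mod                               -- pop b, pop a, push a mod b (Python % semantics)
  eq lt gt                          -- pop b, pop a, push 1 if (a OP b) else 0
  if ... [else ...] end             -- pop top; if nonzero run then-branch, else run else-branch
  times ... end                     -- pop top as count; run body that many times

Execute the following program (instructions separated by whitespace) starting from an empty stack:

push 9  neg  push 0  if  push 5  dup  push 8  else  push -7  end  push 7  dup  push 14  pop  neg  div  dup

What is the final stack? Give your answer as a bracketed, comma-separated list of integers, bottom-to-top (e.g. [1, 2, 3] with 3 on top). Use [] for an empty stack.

After 'push 9': [9]
After 'neg': [-9]
After 'push 0': [-9, 0]
After 'if': [-9]
After 'push -7': [-9, -7]
After 'push 7': [-9, -7, 7]
After 'dup': [-9, -7, 7, 7]
After 'push 14': [-9, -7, 7, 7, 14]
After 'pop': [-9, -7, 7, 7]
After 'neg': [-9, -7, 7, -7]
After 'div': [-9, -7, -1]
After 'dup': [-9, -7, -1, -1]

Answer: [-9, -7, -1, -1]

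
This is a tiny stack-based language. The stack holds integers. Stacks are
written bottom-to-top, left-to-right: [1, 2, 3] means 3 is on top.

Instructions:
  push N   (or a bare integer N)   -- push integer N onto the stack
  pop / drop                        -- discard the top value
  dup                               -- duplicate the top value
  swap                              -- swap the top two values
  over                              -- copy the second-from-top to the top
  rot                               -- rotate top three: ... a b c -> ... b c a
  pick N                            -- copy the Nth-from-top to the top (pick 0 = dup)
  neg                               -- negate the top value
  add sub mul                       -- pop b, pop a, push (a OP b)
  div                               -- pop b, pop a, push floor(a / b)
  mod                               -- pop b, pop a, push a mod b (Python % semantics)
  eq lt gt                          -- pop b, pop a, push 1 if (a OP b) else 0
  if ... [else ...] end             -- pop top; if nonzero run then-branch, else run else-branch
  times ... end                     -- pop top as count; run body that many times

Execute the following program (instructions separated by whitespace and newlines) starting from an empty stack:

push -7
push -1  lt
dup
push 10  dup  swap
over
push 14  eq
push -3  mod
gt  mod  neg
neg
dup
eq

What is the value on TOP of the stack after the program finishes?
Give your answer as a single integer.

Answer: 1

Derivation:
After 'push -7': [-7]
After 'push -1': [-7, -1]
After 'lt': [1]
After 'dup': [1, 1]
After 'push 10': [1, 1, 10]
After 'dup': [1, 1, 10, 10]
After 'swap': [1, 1, 10, 10]
After 'over': [1, 1, 10, 10, 10]
After 'push 14': [1, 1, 10, 10, 10, 14]
After 'eq': [1, 1, 10, 10, 0]
After 'push -3': [1, 1, 10, 10, 0, -3]
After 'mod': [1, 1, 10, 10, 0]
After 'gt': [1, 1, 10, 1]
After 'mod': [1, 1, 0]
After 'neg': [1, 1, 0]
After 'neg': [1, 1, 0]
After 'dup': [1, 1, 0, 0]
After 'eq': [1, 1, 1]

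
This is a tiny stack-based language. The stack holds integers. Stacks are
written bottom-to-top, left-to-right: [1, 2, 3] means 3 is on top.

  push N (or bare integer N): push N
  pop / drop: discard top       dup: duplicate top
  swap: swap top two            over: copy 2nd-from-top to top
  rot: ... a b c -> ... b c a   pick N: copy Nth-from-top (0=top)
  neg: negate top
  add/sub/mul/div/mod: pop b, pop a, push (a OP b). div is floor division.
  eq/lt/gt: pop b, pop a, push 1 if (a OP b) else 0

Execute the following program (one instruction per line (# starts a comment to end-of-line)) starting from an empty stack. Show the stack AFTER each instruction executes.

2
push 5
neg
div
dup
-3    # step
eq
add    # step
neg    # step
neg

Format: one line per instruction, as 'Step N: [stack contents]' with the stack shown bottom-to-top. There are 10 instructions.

Step 1: [2]
Step 2: [2, 5]
Step 3: [2, -5]
Step 4: [-1]
Step 5: [-1, -1]
Step 6: [-1, -1, -3]
Step 7: [-1, 0]
Step 8: [-1]
Step 9: [1]
Step 10: [-1]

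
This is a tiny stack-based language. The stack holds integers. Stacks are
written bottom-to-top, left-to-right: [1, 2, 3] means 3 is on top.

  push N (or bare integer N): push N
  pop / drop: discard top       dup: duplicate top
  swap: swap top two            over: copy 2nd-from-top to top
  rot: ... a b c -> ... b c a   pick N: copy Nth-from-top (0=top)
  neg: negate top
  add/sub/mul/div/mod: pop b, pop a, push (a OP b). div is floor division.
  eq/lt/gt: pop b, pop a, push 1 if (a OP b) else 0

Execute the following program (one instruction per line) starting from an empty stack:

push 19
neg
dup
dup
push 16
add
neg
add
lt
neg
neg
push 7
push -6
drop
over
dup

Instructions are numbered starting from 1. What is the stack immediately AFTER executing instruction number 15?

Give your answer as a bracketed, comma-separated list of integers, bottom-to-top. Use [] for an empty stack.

Answer: [1, 7, 1]

Derivation:
Step 1 ('push 19'): [19]
Step 2 ('neg'): [-19]
Step 3 ('dup'): [-19, -19]
Step 4 ('dup'): [-19, -19, -19]
Step 5 ('push 16'): [-19, -19, -19, 16]
Step 6 ('add'): [-19, -19, -3]
Step 7 ('neg'): [-19, -19, 3]
Step 8 ('add'): [-19, -16]
Step 9 ('lt'): [1]
Step 10 ('neg'): [-1]
Step 11 ('neg'): [1]
Step 12 ('push 7'): [1, 7]
Step 13 ('push -6'): [1, 7, -6]
Step 14 ('drop'): [1, 7]
Step 15 ('over'): [1, 7, 1]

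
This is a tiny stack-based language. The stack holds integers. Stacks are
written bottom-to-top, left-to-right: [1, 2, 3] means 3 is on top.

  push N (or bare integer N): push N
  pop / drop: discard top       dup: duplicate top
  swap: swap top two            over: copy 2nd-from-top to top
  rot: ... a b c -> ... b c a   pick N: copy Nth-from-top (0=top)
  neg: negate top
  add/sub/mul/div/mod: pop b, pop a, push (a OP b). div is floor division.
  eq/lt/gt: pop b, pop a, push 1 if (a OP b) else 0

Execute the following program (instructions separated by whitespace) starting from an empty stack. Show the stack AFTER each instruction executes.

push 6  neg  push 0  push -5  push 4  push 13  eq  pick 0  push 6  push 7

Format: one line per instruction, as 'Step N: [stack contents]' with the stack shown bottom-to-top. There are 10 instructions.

Step 1: [6]
Step 2: [-6]
Step 3: [-6, 0]
Step 4: [-6, 0, -5]
Step 5: [-6, 0, -5, 4]
Step 6: [-6, 0, -5, 4, 13]
Step 7: [-6, 0, -5, 0]
Step 8: [-6, 0, -5, 0, 0]
Step 9: [-6, 0, -5, 0, 0, 6]
Step 10: [-6, 0, -5, 0, 0, 6, 7]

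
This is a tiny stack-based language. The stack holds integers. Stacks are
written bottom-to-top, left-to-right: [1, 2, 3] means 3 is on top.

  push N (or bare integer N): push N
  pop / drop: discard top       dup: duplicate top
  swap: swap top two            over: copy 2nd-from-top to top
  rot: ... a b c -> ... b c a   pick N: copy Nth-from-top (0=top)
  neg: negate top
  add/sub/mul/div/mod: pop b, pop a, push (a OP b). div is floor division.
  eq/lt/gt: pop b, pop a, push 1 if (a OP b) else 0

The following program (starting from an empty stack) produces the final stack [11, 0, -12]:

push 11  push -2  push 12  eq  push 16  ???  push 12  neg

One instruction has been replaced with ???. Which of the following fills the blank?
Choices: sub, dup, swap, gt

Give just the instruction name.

Answer: gt

Derivation:
Stack before ???: [11, 0, 16]
Stack after ???:  [11, 0]
Checking each choice:
  sub: produces [11, -16, -12]
  dup: produces [11, 0, 16, 16, -12]
  swap: produces [11, 16, 0, -12]
  gt: MATCH


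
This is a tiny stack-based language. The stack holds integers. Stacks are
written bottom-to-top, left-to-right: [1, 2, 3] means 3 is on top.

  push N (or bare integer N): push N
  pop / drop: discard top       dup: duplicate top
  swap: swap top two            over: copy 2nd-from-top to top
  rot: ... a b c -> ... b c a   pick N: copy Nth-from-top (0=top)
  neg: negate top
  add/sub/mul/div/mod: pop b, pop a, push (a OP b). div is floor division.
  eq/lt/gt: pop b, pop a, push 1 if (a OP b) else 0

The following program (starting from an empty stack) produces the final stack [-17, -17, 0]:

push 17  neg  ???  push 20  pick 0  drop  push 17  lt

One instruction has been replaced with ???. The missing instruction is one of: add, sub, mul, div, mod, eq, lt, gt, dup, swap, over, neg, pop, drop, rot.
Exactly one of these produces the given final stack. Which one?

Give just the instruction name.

Answer: dup

Derivation:
Stack before ???: [-17]
Stack after ???:  [-17, -17]
The instruction that transforms [-17] -> [-17, -17] is: dup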